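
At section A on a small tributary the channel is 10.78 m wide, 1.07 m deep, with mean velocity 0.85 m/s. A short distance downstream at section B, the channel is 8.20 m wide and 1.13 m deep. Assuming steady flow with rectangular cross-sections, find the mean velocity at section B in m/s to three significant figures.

1.06 m/s

Q = A₁V₁ = (10.78×1.07) × 0.85 = 9.804 m³/s
A₂ = 8.20 × 1.13 = 9.266 m²
V₂ = Q/A₂ = 9.804/9.266 = 1.058 m/s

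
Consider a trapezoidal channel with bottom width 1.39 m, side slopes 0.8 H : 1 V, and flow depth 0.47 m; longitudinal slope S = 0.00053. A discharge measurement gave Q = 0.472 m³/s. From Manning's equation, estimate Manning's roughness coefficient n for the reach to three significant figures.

A = (b + z·y)·y = (1.39 + 0.8×0.47)×0.47 = 0.8300 m²
P = b + 2y√(1+z²) = 1.39 + 2×0.47×√(1+0.8²) = 2.594 m
R = A/P = 0.8300/2.594 = 0.3200 m
n = (1/Q)·A·R^(2/3)·S^(1/2) = (1/0.472) × 0.8300 × 0.4678 × 0.02302 = 0.01894

0.0189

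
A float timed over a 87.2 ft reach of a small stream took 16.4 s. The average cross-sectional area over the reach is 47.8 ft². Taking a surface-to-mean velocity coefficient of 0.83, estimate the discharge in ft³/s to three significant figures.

211 ft³/s

v_surface = L / t̄ = 87.2 / 16.4 = 5.317 ft/s
v_mean = 0.83 × 5.317 = 4.413 ft/s
Q = A × v_mean = 47.8 × 4.413 = 210.9 ft³/s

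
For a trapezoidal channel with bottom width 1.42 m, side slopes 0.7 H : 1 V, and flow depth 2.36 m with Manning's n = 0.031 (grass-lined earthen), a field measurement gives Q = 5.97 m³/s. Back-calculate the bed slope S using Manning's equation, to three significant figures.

A = (b + z·y)·y = (1.42 + 0.7×2.36)×2.36 = 7.250 m²
P = b + 2y√(1+z²) = 1.42 + 2×2.36×√(1+0.7²) = 7.181 m
R = A/P = 7.250/7.181 = 1.010 m
S = (Q·n / (1·A·R^(2/3)))² = (5.97×0.031 / (1×7.250×1.006))² = 0.0006434

0.000643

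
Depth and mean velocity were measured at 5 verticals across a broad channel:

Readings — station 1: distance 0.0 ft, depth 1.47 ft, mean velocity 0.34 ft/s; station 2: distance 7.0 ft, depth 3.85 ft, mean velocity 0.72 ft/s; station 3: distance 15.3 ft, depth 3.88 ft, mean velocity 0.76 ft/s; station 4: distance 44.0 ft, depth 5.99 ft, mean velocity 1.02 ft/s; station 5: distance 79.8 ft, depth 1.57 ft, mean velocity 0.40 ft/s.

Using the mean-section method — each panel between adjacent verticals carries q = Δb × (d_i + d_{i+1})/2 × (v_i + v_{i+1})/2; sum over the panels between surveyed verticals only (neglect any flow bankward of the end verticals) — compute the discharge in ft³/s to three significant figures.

Panel 1-2: Δb = 7 ft, d̄ = (1.47+3.85)/2 = 2.66, v̄ = (0.34+0.72)/2 = 0.53 → q = 7×2.66×0.53 = 9.869 ft³/s
Panel 2-3: Δb = 8.3 ft, d̄ = (3.85+3.88)/2 = 3.865, v̄ = (0.72+0.76)/2 = 0.74 → q = 8.3×3.865×0.74 = 23.74 ft³/s
Panel 3-4: Δb = 28.7 ft, d̄ = (3.88+5.99)/2 = 4.935, v̄ = (0.76+1.02)/2 = 0.89 → q = 28.7×4.935×0.89 = 126.1 ft³/s
Panel 4-5: Δb = 35.8 ft, d̄ = (5.99+1.57)/2 = 3.78, v̄ = (1.02+0.40)/2 = 0.71 → q = 35.8×3.78×0.71 = 96.08 ft³/s
Q = Σ q = 255.7 ft³/s

256 ft³/s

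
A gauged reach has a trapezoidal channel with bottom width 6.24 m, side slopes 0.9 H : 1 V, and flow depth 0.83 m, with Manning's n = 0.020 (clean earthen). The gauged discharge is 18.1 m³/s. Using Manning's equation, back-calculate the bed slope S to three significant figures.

A = (b + z·y)·y = (6.24 + 0.9×0.83)×0.83 = 5.799 m²
P = b + 2y√(1+z²) = 6.24 + 2×0.83×√(1+0.9²) = 8.473 m
R = A/P = 5.799/8.473 = 0.6844 m
S = (Q·n / (1·A·R^(2/3)))² = (18.1×0.020 / (1×5.799×0.7766))² = 0.006460

0.00646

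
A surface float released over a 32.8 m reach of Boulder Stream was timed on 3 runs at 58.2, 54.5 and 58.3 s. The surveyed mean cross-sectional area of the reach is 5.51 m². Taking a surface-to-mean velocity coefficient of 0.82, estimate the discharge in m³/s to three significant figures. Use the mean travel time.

t̄ = (58.2 + 54.5 + 58.3) / 3 = 57 s
v_surface = L / t̄ = 32.8 / 57 = 0.5754 m/s
v_mean = 0.82 × 0.5754 = 0.4719 m/s
Q = A × v_mean = 5.51 × 0.4719 = 2.600 m³/s

2.60 m³/s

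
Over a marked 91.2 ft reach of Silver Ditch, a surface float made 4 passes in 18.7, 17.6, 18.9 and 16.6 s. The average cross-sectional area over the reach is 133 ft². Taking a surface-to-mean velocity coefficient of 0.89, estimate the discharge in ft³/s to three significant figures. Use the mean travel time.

601 ft³/s

t̄ = (18.7 + 17.6 + 18.9 + 16.6) / 4 = 17.95 s
v_surface = L / t̄ = 91.2 / 17.95 = 5.081 ft/s
v_mean = 0.89 × 5.081 = 4.522 ft/s
Q = A × v_mean = 133 × 4.522 = 601.4 ft³/s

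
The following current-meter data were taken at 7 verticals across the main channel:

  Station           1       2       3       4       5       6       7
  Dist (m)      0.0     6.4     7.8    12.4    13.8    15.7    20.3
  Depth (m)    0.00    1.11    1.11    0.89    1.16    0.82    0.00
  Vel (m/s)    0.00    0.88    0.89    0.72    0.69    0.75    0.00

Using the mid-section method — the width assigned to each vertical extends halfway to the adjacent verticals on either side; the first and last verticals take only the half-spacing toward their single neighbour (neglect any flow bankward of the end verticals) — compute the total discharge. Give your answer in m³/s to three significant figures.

12.0 m³/s

w_2 = (7.8 − 0.0)/2 = 3.9 m; q_2 = 0.88 × 1.11 × 3.9 = 3.810 m³/s
w_3 = (12.4 − 6.4)/2 = 3 m; q_3 = 0.89 × 1.11 × 3 = 2.964 m³/s
w_4 = (13.8 − 7.8)/2 = 3 m; q_4 = 0.72 × 0.89 × 3 = 1.922 m³/s
w_5 = (15.7 − 12.4)/2 = 1.65 m; q_5 = 0.69 × 1.16 × 1.65 = 1.321 m³/s
w_6 = (20.3 − 13.8)/2 = 3.25 m; q_6 = 0.75 × 0.82 × 3.25 = 1.999 m³/s
Stations 1, 7 contribute zero (depth or velocity is 0).
Q = Σ qᵢ = 12.02 m³/s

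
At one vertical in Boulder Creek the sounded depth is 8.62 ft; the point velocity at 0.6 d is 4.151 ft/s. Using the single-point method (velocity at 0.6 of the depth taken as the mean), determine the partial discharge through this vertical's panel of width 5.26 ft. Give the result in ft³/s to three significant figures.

188 ft³/s

v̄ = v₀.₆ = 4.151 ft/s
q = v̄ × d × w = 4.151 × 8.62 × 5.26 = 188.2 ft³/s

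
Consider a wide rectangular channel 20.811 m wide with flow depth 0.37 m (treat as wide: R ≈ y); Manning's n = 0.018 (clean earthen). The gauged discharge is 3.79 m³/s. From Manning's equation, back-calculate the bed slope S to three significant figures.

A = b·y = 20.811 × 0.37 = 7.700 m²
Wide channel: R ≈ y = 0.37 m
S = (Q·n / (1·A·R^(2/3)))² = (3.79×0.018 / (1×7.700×0.5154))² = 0.0002955

0.000296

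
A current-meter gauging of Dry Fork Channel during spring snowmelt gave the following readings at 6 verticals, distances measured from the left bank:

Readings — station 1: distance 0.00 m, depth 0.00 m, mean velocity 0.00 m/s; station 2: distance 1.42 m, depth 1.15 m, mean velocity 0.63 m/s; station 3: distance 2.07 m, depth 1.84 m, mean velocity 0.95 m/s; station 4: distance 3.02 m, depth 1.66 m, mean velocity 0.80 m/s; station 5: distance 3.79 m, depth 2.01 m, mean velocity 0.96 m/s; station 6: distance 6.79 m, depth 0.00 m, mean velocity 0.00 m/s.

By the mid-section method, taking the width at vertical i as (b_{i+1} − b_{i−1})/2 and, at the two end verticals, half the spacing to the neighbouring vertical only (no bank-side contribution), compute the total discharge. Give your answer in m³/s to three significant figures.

w_2 = (2.07 − 0.00)/2 = 1.035 m; q_2 = 0.63 × 1.15 × 1.035 = 0.7499 m³/s
w_3 = (3.02 − 1.42)/2 = 0.8 m; q_3 = 0.95 × 1.84 × 0.8 = 1.398 m³/s
w_4 = (3.79 − 2.07)/2 = 0.86 m; q_4 = 0.80 × 1.66 × 0.86 = 1.142 m³/s
w_5 = (6.79 − 3.02)/2 = 1.885 m; q_5 = 0.96 × 2.01 × 1.885 = 3.637 m³/s
Stations 1, 6 contribute zero (depth or velocity is 0).
Q = Σ qᵢ = 6.928 m³/s

6.93 m³/s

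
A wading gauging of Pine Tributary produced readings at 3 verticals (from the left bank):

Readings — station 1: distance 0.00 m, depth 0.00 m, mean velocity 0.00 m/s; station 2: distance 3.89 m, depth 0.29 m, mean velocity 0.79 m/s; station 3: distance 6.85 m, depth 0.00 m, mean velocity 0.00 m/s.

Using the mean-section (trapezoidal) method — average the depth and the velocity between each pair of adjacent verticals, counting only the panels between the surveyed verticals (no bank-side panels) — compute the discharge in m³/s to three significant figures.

Panel 1-2: Δb = 3.89 m, d̄ = (0.00+0.29)/2 = 0.145, v̄ = (0.00+0.79)/2 = 0.395 → q = 3.89×0.145×0.395 = 0.2228 m³/s
Panel 2-3: Δb = 2.96 m, d̄ = (0.29+0.00)/2 = 0.145, v̄ = (0.79+0.00)/2 = 0.395 → q = 2.96×0.145×0.395 = 0.1695 m³/s
Q = Σ q = 0.3923 m³/s

0.392 m³/s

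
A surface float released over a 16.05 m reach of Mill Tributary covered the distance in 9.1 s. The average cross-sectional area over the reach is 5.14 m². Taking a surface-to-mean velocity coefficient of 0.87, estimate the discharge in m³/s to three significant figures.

7.89 m³/s

v_surface = L / t̄ = 16.05 / 9.1 = 1.764 m/s
v_mean = 0.87 × 1.764 = 1.534 m/s
Q = A × v_mean = 5.14 × 1.534 = 7.887 m³/s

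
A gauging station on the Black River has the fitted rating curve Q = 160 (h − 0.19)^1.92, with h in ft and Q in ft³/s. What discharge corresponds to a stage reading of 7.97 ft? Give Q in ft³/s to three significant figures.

8220 ft³/s

Q = 160 × (7.97 − 0.19)^1.92 = 160 × 7.78^1.92 = 8219 ft³/s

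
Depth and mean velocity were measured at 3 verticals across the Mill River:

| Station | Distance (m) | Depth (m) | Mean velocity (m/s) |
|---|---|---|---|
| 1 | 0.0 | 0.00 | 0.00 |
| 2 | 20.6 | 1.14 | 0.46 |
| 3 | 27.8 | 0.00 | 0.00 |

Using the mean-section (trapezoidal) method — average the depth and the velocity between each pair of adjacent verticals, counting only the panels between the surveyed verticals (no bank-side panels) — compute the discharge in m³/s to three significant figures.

Panel 1-2: Δb = 20.6 m, d̄ = (0.00+1.14)/2 = 0.57, v̄ = (0.00+0.46)/2 = 0.23 → q = 20.6×0.57×0.23 = 2.701 m³/s
Panel 2-3: Δb = 7.2 m, d̄ = (1.14+0.00)/2 = 0.57, v̄ = (0.46+0.00)/2 = 0.23 → q = 7.2×0.57×0.23 = 0.9439 m³/s
Q = Σ q = 3.645 m³/s

3.64 m³/s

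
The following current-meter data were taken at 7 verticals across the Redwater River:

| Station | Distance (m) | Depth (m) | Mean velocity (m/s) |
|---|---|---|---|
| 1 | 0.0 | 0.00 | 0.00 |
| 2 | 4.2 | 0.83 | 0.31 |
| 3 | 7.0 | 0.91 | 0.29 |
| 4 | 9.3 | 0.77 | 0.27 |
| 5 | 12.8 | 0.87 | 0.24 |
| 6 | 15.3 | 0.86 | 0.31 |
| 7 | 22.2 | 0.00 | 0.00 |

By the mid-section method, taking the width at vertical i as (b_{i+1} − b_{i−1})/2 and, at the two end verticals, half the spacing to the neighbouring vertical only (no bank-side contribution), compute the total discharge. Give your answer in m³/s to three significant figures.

w_2 = (7.0 − 0.0)/2 = 3.5 m; q_2 = 0.31 × 0.83 × 3.5 = 0.9006 m³/s
w_3 = (9.3 − 4.2)/2 = 2.55 m; q_3 = 0.29 × 0.91 × 2.55 = 0.6729 m³/s
w_4 = (12.8 − 7.0)/2 = 2.9 m; q_4 = 0.27 × 0.77 × 2.9 = 0.6029 m³/s
w_5 = (15.3 − 9.3)/2 = 3 m; q_5 = 0.24 × 0.87 × 3 = 0.6264 m³/s
w_6 = (22.2 − 12.8)/2 = 4.7 m; q_6 = 0.31 × 0.86 × 4.7 = 1.253 m³/s
Stations 1, 7 contribute zero (depth or velocity is 0).
Q = Σ qᵢ = 4.056 m³/s

4.06 m³/s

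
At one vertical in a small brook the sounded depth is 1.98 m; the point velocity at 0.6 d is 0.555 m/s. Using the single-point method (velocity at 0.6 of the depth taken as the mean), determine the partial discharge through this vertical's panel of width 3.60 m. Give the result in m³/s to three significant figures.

3.96 m³/s

v̄ = v₀.₆ = 0.555 m/s
q = v̄ × d × w = 0.5550 × 1.98 × 3.60 = 3.956 m³/s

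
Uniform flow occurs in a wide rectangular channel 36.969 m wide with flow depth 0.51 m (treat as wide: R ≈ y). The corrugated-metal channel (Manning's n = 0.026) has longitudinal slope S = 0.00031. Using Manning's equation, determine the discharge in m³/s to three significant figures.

8.15 m³/s

A = b·y = 36.969 × 0.51 = 18.85 m²
Wide channel: R ≈ y = 0.51 m
Q = (1/n)·A·R^(2/3)·S^(1/2) = (1/0.026) × 18.85 × 0.5100^(2/3) × 0.00031^(1/2) = 8.150 m³/s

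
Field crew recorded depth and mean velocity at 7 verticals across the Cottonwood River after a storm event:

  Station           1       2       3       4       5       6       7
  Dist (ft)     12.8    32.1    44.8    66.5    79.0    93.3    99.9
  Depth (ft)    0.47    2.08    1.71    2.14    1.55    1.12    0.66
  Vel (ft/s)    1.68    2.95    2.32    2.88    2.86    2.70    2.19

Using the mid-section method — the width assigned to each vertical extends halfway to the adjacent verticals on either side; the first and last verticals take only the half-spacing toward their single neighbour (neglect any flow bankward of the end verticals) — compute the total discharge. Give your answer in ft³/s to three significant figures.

w_1 = (32.1 − 12.8)/2 = 9.65 ft; q_1 = 1.68 × 0.47 × 9.65 = 7.620 ft³/s
w_2 = (44.8 − 12.8)/2 = 16 ft; q_2 = 2.95 × 2.08 × 16 = 98.18 ft³/s
w_3 = (66.5 − 32.1)/2 = 17.2 ft; q_3 = 2.32 × 1.71 × 17.2 = 68.24 ft³/s
w_4 = (79.0 − 44.8)/2 = 17.1 ft; q_4 = 2.88 × 2.14 × 17.1 = 105.4 ft³/s
w_5 = (93.3 − 66.5)/2 = 13.4 ft; q_5 = 2.86 × 1.55 × 13.4 = 59.40 ft³/s
w_6 = (99.9 − 79.0)/2 = 10.45 ft; q_6 = 2.70 × 1.12 × 10.45 = 31.60 ft³/s
w_7 = (99.9 − 93.3)/2 = 3.3 ft; q_7 = 2.19 × 0.66 × 3.3 = 4.770 ft³/s
Q = Σ qᵢ = 375.2 ft³/s

375 ft³/s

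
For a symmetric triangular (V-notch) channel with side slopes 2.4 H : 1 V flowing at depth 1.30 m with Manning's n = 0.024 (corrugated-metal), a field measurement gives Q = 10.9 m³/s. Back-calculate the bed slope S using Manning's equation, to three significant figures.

A = z·y² = 2.4×1.30² = 4.056 m²
P = 2y√(1+z²) = 2×1.30×√(1+2.4²) = 6.760 m
R = A/P = 4.056/6.760 = 0.6000 m
S = (Q·n / (1·A·R^(2/3)))² = (10.9×0.024 / (1×4.056×0.7114))² = 0.008220

0.00822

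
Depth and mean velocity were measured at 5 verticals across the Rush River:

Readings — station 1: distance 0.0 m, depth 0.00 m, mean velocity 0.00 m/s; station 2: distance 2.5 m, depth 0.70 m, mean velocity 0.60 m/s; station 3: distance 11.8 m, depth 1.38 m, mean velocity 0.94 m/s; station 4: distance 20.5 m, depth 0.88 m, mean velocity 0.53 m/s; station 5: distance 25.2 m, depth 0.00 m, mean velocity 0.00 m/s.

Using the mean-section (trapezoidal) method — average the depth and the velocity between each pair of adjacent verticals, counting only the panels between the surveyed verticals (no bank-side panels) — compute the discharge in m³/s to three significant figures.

Panel 1-2: Δb = 2.5 m, d̄ = (0.00+0.70)/2 = 0.35, v̄ = (0.00+0.60)/2 = 0.3 → q = 2.5×0.35×0.3 = 0.2625 m³/s
Panel 2-3: Δb = 9.3 m, d̄ = (0.70+1.38)/2 = 1.04, v̄ = (0.60+0.94)/2 = 0.77 → q = 9.3×1.04×0.77 = 7.447 m³/s
Panel 3-4: Δb = 8.7 m, d̄ = (1.38+0.88)/2 = 1.13, v̄ = (0.94+0.53)/2 = 0.735 → q = 8.7×1.13×0.735 = 7.226 m³/s
Panel 4-5: Δb = 4.7 m, d̄ = (0.88+0.00)/2 = 0.44, v̄ = (0.53+0.00)/2 = 0.265 → q = 4.7×0.44×0.265 = 0.5480 m³/s
Q = Σ q = 15.48 m³/s

15.5 m³/s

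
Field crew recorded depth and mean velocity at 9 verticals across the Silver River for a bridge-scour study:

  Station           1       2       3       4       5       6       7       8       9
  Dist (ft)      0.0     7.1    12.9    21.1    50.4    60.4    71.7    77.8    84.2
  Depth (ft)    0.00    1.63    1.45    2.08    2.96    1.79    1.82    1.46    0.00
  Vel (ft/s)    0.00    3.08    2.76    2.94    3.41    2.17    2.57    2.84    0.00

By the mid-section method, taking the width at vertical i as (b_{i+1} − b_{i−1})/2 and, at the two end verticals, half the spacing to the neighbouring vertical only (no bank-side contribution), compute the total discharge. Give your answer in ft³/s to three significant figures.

w_2 = (12.9 − 0.0)/2 = 6.45 ft; q_2 = 3.08 × 1.63 × 6.45 = 32.38 ft³/s
w_3 = (21.1 − 7.1)/2 = 7 ft; q_3 = 2.76 × 1.45 × 7 = 28.01 ft³/s
w_4 = (50.4 − 12.9)/2 = 18.75 ft; q_4 = 2.94 × 2.08 × 18.75 = 114.7 ft³/s
w_5 = (60.4 − 21.1)/2 = 19.65 ft; q_5 = 3.41 × 2.96 × 19.65 = 198.3 ft³/s
w_6 = (71.7 − 50.4)/2 = 10.65 ft; q_6 = 2.17 × 1.79 × 10.65 = 41.37 ft³/s
w_7 = (77.8 − 60.4)/2 = 8.7 ft; q_7 = 2.57 × 1.82 × 8.7 = 40.69 ft³/s
w_8 = (84.2 − 71.7)/2 = 6.25 ft; q_8 = 2.84 × 1.46 × 6.25 = 25.92 ft³/s
Stations 1, 9 contribute zero (depth or velocity is 0).
Q = Σ qᵢ = 481.4 ft³/s

481 ft³/s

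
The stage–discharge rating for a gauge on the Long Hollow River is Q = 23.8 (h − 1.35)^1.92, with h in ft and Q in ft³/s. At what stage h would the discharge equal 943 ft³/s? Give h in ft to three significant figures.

8.15 ft

h − h₀ = (Q/C)^(1/b) = (943/23.8)^(1/1.92) = 6.796 ft
h = 1.35 + 6.796 = 8.146 ft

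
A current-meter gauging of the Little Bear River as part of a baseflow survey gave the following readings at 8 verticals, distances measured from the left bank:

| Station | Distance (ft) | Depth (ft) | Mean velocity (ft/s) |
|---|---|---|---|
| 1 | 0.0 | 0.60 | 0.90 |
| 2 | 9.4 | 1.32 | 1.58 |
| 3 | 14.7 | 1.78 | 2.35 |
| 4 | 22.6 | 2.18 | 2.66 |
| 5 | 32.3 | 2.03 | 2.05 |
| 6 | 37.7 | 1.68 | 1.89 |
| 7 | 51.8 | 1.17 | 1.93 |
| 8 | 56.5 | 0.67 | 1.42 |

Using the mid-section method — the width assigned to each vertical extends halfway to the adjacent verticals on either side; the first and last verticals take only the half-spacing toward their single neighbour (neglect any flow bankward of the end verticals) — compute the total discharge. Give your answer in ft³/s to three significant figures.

w_1 = (9.4 − 0.0)/2 = 4.7 ft; q_1 = 0.90 × 0.60 × 4.7 = 2.538 ft³/s
w_2 = (14.7 − 0.0)/2 = 7.35 ft; q_2 = 1.58 × 1.32 × 7.35 = 15.33 ft³/s
w_3 = (22.6 − 9.4)/2 = 6.6 ft; q_3 = 2.35 × 1.78 × 6.6 = 27.61 ft³/s
w_4 = (32.3 − 14.7)/2 = 8.8 ft; q_4 = 2.66 × 2.18 × 8.8 = 51.03 ft³/s
w_5 = (37.7 − 22.6)/2 = 7.55 ft; q_5 = 2.05 × 2.03 × 7.55 = 31.42 ft³/s
w_6 = (51.8 − 32.3)/2 = 9.75 ft; q_6 = 1.89 × 1.68 × 9.75 = 30.96 ft³/s
w_7 = (56.5 − 37.7)/2 = 9.4 ft; q_7 = 1.93 × 1.17 × 9.4 = 21.23 ft³/s
w_8 = (56.5 − 51.8)/2 = 2.35 ft; q_8 = 1.42 × 0.67 × 2.35 = 2.236 ft³/s
Q = Σ qᵢ = 182.3 ft³/s

182 ft³/s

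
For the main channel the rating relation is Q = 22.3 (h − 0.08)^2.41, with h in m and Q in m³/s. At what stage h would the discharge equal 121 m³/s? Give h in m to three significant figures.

h − h₀ = (Q/C)^(1/b) = (121/22.3)^(1/2.41) = 2.017 m
h = 0.08 + 2.017 = 2.097 m

2.10 m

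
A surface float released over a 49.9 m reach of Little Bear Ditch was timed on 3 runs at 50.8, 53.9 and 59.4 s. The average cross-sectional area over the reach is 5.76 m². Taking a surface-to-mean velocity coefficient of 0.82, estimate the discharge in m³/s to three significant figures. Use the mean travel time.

4.31 m³/s

t̄ = (50.8 + 53.9 + 59.4) / 3 = 54.7 s
v_surface = L / t̄ = 49.9 / 54.7 = 0.9122 m/s
v_mean = 0.82 × 0.9122 = 0.7480 m/s
Q = A × v_mean = 5.76 × 0.7480 = 4.309 m³/s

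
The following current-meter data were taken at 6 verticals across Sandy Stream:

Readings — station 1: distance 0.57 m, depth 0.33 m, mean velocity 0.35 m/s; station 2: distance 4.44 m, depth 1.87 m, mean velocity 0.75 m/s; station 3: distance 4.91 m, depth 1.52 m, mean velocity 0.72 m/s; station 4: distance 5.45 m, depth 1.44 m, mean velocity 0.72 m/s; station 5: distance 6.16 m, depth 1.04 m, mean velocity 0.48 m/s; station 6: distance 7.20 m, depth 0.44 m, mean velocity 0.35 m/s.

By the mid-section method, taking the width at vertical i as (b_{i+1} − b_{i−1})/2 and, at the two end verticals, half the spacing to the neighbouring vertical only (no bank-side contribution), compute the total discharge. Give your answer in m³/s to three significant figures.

4.98 m³/s

w_1 = (4.44 − 0.57)/2 = 1.935 m; q_1 = 0.35 × 0.33 × 1.935 = 0.2235 m³/s
w_2 = (4.91 − 0.57)/2 = 2.17 m; q_2 = 0.75 × 1.87 × 2.17 = 3.043 m³/s
w_3 = (5.45 − 4.44)/2 = 0.505 m; q_3 = 0.72 × 1.52 × 0.505 = 0.5527 m³/s
w_4 = (6.16 − 4.91)/2 = 0.625 m; q_4 = 0.72 × 1.44 × 0.625 = 0.6480 m³/s
w_5 = (7.20 − 5.45)/2 = 0.875 m; q_5 = 0.48 × 1.04 × 0.875 = 0.4368 m³/s
w_6 = (7.20 − 6.16)/2 = 0.52 m; q_6 = 0.35 × 0.44 × 0.52 = 0.08008 m³/s
Q = Σ qᵢ = 4.984 m³/s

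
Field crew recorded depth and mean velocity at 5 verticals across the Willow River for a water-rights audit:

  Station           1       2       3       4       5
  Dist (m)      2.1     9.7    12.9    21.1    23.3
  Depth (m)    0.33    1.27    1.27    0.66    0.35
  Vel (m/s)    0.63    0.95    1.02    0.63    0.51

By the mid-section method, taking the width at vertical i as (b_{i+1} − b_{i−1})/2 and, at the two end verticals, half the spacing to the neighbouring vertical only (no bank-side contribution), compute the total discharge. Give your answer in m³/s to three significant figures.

w_1 = (9.7 − 2.1)/2 = 3.8 m; q_1 = 0.63 × 0.33 × 3.8 = 0.7900 m³/s
w_2 = (12.9 − 2.1)/2 = 5.4 m; q_2 = 0.95 × 1.27 × 5.4 = 6.515 m³/s
w_3 = (21.1 − 9.7)/2 = 5.7 m; q_3 = 1.02 × 1.27 × 5.7 = 7.384 m³/s
w_4 = (23.3 − 12.9)/2 = 5.2 m; q_4 = 0.63 × 0.66 × 5.2 = 2.162 m³/s
w_5 = (23.3 − 21.1)/2 = 1.1 m; q_5 = 0.51 × 0.35 × 1.1 = 0.1964 m³/s
Q = Σ qᵢ = 17.05 m³/s

17.0 m³/s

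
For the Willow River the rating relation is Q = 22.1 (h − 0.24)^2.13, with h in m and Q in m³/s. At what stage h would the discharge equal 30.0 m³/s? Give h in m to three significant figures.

h − h₀ = (Q/C)^(1/b) = (30.0/22.1)^(1/2.13) = 1.154 m
h = 0.24 + 1.154 = 1.394 m

1.39 m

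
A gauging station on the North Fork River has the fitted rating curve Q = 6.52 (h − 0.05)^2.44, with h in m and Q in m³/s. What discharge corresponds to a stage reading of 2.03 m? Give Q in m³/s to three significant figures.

34.5 m³/s

Q = 6.52 × (2.03 − 0.05)^2.44 = 6.52 × 1.98^2.44 = 34.52 m³/s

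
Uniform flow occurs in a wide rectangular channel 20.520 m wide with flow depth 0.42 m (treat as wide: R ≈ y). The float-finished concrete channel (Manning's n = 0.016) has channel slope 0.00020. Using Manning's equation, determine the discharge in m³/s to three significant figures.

A = b·y = 20.520 × 0.42 = 8.618 m²
Wide channel: R ≈ y = 0.42 m
Q = (1/n)·A·R^(2/3)·S^(1/2) = (1/0.016) × 8.618 × 0.4200^(2/3) × 0.00020^(1/2) = 4.272 m³/s

4.27 m³/s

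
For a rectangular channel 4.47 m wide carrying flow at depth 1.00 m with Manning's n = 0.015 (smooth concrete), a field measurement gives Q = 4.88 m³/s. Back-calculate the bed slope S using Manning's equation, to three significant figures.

0.000439

A = b·y = 4.47 × 1.00 = 4.470 m²
P = b + 2y = 4.47 + 2×1.00 = 6.470 m
R = A/P = 4.470/6.470 = 0.6909 m
S = (Q·n / (1·A·R^(2/3)))² = (4.88×0.015 / (1×4.470×0.7815))² = 0.0004391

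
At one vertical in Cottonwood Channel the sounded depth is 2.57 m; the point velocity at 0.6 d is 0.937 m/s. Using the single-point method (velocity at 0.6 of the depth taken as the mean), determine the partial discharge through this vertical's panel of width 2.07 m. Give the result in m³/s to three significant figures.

v̄ = v₀.₆ = 0.937 m/s
q = v̄ × d × w = 0.9370 × 2.57 × 2.07 = 4.985 m³/s

4.98 m³/s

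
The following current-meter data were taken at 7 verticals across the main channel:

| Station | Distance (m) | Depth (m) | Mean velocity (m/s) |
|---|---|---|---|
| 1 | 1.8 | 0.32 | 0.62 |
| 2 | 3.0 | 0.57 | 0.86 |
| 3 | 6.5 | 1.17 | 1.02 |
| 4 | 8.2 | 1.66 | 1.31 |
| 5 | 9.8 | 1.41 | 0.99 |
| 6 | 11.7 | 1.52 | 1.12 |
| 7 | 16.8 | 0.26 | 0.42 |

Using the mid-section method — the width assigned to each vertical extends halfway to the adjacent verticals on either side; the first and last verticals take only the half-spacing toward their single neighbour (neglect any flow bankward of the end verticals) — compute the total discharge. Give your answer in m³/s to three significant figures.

16.6 m³/s

w_1 = (3.0 − 1.8)/2 = 0.6 m; q_1 = 0.62 × 0.32 × 0.6 = 0.1190 m³/s
w_2 = (6.5 − 1.8)/2 = 2.35 m; q_2 = 0.86 × 0.57 × 2.35 = 1.152 m³/s
w_3 = (8.2 − 3.0)/2 = 2.6 m; q_3 = 1.02 × 1.17 × 2.6 = 3.103 m³/s
w_4 = (9.8 − 6.5)/2 = 1.65 m; q_4 = 1.31 × 1.66 × 1.65 = 3.588 m³/s
w_5 = (11.7 − 8.2)/2 = 1.75 m; q_5 = 0.99 × 1.41 × 1.75 = 2.443 m³/s
w_6 = (16.8 − 9.8)/2 = 3.5 m; q_6 = 1.12 × 1.52 × 3.5 = 5.958 m³/s
w_7 = (16.8 − 11.7)/2 = 2.55 m; q_7 = 0.42 × 0.26 × 2.55 = 0.2785 m³/s
Q = Σ qᵢ = 16.64 m³/s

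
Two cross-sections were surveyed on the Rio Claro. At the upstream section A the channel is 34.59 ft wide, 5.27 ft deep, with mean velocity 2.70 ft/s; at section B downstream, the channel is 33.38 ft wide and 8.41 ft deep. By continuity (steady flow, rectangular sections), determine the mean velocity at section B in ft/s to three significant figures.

Q = A₁V₁ = (34.59×5.27) × 2.70 = 492.2 ft³/s
A₂ = 33.38 × 8.41 = 280.7 ft²
V₂ = Q/A₂ = 492.2/280.7 = 1.753 ft/s

1.75 ft/s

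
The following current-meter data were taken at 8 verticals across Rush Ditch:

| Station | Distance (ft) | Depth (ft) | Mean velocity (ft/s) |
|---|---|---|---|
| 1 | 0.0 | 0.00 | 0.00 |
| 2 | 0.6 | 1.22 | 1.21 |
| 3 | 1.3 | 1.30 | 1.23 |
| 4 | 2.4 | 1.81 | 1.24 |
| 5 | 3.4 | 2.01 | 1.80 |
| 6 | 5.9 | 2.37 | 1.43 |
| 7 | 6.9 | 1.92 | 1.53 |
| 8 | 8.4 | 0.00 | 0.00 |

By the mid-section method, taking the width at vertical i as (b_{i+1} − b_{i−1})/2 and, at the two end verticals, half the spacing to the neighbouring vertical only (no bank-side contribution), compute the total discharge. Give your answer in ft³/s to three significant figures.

w_2 = (1.3 − 0.0)/2 = 0.65 ft; q_2 = 1.21 × 1.22 × 0.65 = 0.9595 ft³/s
w_3 = (2.4 − 0.6)/2 = 0.9 ft; q_3 = 1.23 × 1.30 × 0.9 = 1.439 ft³/s
w_4 = (3.4 − 1.3)/2 = 1.05 ft; q_4 = 1.24 × 1.81 × 1.05 = 2.357 ft³/s
w_5 = (5.9 − 2.4)/2 = 1.75 ft; q_5 = 1.80 × 2.01 × 1.75 = 6.332 ft³/s
w_6 = (6.9 − 3.4)/2 = 1.75 ft; q_6 = 1.43 × 2.37 × 1.75 = 5.931 ft³/s
w_7 = (8.4 − 5.9)/2 = 1.25 ft; q_7 = 1.53 × 1.92 × 1.25 = 3.672 ft³/s
Stations 1, 8 contribute zero (depth or velocity is 0).
Q = Σ qᵢ = 20.69 ft³/s

20.7 ft³/s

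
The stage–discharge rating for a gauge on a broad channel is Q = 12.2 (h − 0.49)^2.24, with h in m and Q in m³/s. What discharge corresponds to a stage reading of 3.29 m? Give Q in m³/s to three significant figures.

Q = 12.2 × (3.29 − 0.49)^2.24 = 12.2 × 2.8^2.24 = 122.5 m³/s

122 m³/s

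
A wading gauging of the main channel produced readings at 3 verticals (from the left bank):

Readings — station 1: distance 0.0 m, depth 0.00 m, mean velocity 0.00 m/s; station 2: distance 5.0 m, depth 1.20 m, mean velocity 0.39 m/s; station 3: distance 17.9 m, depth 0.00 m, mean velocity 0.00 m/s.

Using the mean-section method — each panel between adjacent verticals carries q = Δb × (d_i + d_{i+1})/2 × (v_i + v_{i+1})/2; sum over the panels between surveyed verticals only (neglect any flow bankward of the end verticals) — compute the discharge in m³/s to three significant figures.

2.09 m³/s

Panel 1-2: Δb = 5 m, d̄ = (0.00+1.20)/2 = 0.6, v̄ = (0.00+0.39)/2 = 0.195 → q = 5×0.6×0.195 = 0.5850 m³/s
Panel 2-3: Δb = 12.9 m, d̄ = (1.20+0.00)/2 = 0.6, v̄ = (0.39+0.00)/2 = 0.195 → q = 12.9×0.6×0.195 = 1.509 m³/s
Q = Σ q = 2.094 m³/s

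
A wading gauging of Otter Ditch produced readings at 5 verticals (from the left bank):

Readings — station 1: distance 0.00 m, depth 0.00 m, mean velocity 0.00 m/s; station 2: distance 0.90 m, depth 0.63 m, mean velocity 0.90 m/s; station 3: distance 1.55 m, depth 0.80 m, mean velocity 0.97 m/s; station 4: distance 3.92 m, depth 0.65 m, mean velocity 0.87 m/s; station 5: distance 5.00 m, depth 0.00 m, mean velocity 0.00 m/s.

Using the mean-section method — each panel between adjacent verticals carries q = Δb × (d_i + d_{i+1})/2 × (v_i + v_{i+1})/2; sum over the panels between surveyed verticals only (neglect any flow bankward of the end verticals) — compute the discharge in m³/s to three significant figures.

Panel 1-2: Δb = 0.9 m, d̄ = (0.00+0.63)/2 = 0.315, v̄ = (0.00+0.90)/2 = 0.45 → q = 0.9×0.315×0.45 = 0.1276 m³/s
Panel 2-3: Δb = 0.65 m, d̄ = (0.63+0.80)/2 = 0.715, v̄ = (0.90+0.97)/2 = 0.935 → q = 0.65×0.715×0.935 = 0.4345 m³/s
Panel 3-4: Δb = 2.37 m, d̄ = (0.80+0.65)/2 = 0.725, v̄ = (0.97+0.87)/2 = 0.92 → q = 2.37×0.725×0.92 = 1.581 m³/s
Panel 4-5: Δb = 1.08 m, d̄ = (0.65+0.00)/2 = 0.325, v̄ = (0.87+0.00)/2 = 0.435 → q = 1.08×0.325×0.435 = 0.1527 m³/s
Q = Σ q = 2.296 m³/s

2.30 m³/s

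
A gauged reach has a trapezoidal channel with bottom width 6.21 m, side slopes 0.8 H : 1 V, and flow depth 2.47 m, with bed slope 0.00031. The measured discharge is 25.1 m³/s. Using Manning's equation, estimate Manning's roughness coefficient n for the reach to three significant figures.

0.0195

A = (b + z·y)·y = (6.21 + 0.8×2.47)×2.47 = 20.22 m²
P = b + 2y√(1+z²) = 6.21 + 2×2.47×√(1+0.8²) = 12.54 m
R = A/P = 20.22/12.54 = 1.613 m
n = (1/Q)·A·R^(2/3)·S^(1/2) = (1/25.1) × 20.22 × 1.375 × 0.01761 = 0.01951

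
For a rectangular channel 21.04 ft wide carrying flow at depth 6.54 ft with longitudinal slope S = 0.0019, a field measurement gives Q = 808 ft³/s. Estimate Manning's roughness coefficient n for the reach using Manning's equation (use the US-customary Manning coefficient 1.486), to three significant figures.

A = b·y = 21.04 × 6.54 = 137.6 ft²
P = b + 2y = 21.04 + 2×6.54 = 34.12 ft
R = A/P = 137.6/34.12 = 4.033 ft
n = (1.486/Q)·A·R^(2/3)·S^(1/2) = (1.486/808) × 137.6 × 2.534 × 0.04359 = 0.02795

0.0279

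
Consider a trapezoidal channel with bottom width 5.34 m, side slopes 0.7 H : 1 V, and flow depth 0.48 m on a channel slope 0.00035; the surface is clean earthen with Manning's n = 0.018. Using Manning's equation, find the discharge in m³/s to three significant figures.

A = (b + z·y)·y = (5.34 + 0.7×0.48)×0.48 = 2.724 m²
P = b + 2y√(1+z²) = 5.34 + 2×0.48×√(1+0.7²) = 6.512 m
R = A/P = 2.724/6.512 = 0.4184 m
Q = (1/n)·A·R^(2/3)·S^(1/2) = (1/0.018) × 2.724 × 0.4184^(2/3) × 0.00035^(1/2) = 1.584 m³/s

1.58 m³/s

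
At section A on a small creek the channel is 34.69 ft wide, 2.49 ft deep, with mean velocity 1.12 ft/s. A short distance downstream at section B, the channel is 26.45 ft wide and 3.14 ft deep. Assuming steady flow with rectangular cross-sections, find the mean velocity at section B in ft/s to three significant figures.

Q = A₁V₁ = (34.69×2.49) × 1.12 = 96.74 ft³/s
A₂ = 26.45 × 3.14 = 83.05 ft²
V₂ = Q/A₂ = 96.74/83.05 = 1.165 ft/s

1.16 ft/s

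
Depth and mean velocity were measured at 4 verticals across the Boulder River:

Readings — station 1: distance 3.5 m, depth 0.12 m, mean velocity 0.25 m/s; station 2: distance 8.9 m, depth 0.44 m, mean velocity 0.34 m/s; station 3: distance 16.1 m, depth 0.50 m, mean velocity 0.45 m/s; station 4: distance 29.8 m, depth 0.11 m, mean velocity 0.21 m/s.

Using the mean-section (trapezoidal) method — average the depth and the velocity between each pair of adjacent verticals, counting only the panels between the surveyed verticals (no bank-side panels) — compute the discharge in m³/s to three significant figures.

3.16 m³/s

Panel 1-2: Δb = 5.4 m, d̄ = (0.12+0.44)/2 = 0.28, v̄ = (0.25+0.34)/2 = 0.295 → q = 5.4×0.28×0.295 = 0.4460 m³/s
Panel 2-3: Δb = 7.2 m, d̄ = (0.44+0.50)/2 = 0.47, v̄ = (0.34+0.45)/2 = 0.395 → q = 7.2×0.47×0.395 = 1.337 m³/s
Panel 3-4: Δb = 13.7 m, d̄ = (0.50+0.11)/2 = 0.305, v̄ = (0.45+0.21)/2 = 0.33 → q = 13.7×0.305×0.33 = 1.379 m³/s
Q = Σ q = 3.162 m³/s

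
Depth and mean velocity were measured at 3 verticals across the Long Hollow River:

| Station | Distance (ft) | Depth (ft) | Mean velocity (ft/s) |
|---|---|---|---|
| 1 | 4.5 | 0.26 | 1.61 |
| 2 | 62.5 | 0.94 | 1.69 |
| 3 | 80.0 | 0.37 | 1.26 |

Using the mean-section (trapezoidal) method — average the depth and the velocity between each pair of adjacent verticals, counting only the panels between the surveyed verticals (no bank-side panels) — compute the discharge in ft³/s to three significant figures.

74.3 ft³/s

Panel 1-2: Δb = 58 ft, d̄ = (0.26+0.94)/2 = 0.6, v̄ = (1.61+1.69)/2 = 1.65 → q = 58×0.6×1.65 = 57.42 ft³/s
Panel 2-3: Δb = 17.5 ft, d̄ = (0.94+0.37)/2 = 0.655, v̄ = (1.69+1.26)/2 = 1.475 → q = 17.5×0.655×1.475 = 16.91 ft³/s
Q = Σ q = 74.33 ft³/s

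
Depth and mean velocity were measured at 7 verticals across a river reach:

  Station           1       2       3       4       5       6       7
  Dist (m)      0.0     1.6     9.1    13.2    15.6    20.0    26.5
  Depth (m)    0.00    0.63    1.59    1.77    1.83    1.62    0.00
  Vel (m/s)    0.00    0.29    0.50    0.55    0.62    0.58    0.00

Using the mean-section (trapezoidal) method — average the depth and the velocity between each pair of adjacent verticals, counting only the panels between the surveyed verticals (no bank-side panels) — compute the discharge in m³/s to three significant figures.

15.6 m³/s

Panel 1-2: Δb = 1.6 m, d̄ = (0.00+0.63)/2 = 0.315, v̄ = (0.00+0.29)/2 = 0.145 → q = 1.6×0.315×0.145 = 0.07308 m³/s
Panel 2-3: Δb = 7.5 m, d̄ = (0.63+1.59)/2 = 1.11, v̄ = (0.29+0.50)/2 = 0.395 → q = 7.5×1.11×0.395 = 3.288 m³/s
Panel 3-4: Δb = 4.1 m, d̄ = (1.59+1.77)/2 = 1.68, v̄ = (0.50+0.55)/2 = 0.525 → q = 4.1×1.68×0.525 = 3.616 m³/s
Panel 4-5: Δb = 2.4 m, d̄ = (1.77+1.83)/2 = 1.8, v̄ = (0.55+0.62)/2 = 0.585 → q = 2.4×1.8×0.585 = 2.527 m³/s
Panel 5-6: Δb = 4.4 m, d̄ = (1.83+1.62)/2 = 1.725, v̄ = (0.62+0.58)/2 = 0.6 → q = 4.4×1.725×0.6 = 4.554 m³/s
Panel 6-7: Δb = 6.5 m, d̄ = (1.62+0.00)/2 = 0.81, v̄ = (0.58+0.00)/2 = 0.29 → q = 6.5×0.81×0.29 = 1.527 m³/s
Q = Σ q = 15.59 m³/s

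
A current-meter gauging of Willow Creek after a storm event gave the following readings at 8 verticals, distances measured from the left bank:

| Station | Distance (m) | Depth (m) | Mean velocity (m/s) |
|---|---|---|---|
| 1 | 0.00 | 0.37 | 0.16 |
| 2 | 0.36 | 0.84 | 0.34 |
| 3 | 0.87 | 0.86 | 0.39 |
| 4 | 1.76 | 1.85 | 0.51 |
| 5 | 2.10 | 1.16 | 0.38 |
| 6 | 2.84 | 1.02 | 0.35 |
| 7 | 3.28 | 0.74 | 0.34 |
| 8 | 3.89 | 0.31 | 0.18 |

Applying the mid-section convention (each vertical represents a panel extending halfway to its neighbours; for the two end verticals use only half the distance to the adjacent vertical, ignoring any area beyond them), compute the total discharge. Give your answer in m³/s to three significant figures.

1.55 m³/s

w_1 = (0.36 − 0.00)/2 = 0.18 m; q_1 = 0.16 × 0.37 × 0.18 = 0.01066 m³/s
w_2 = (0.87 − 0.00)/2 = 0.435 m; q_2 = 0.34 × 0.84 × 0.435 = 0.1242 m³/s
w_3 = (1.76 − 0.36)/2 = 0.7 m; q_3 = 0.39 × 0.86 × 0.7 = 0.2348 m³/s
w_4 = (2.10 − 0.87)/2 = 0.615 m; q_4 = 0.51 × 1.85 × 0.615 = 0.5803 m³/s
w_5 = (2.84 − 1.76)/2 = 0.54 m; q_5 = 0.38 × 1.16 × 0.54 = 0.2380 m³/s
w_6 = (3.28 − 2.10)/2 = 0.59 m; q_6 = 0.35 × 1.02 × 0.59 = 0.2106 m³/s
w_7 = (3.89 − 2.84)/2 = 0.525 m; q_7 = 0.34 × 0.74 × 0.525 = 0.1321 m³/s
w_8 = (3.89 − 3.28)/2 = 0.305 m; q_8 = 0.18 × 0.31 × 0.305 = 0.01702 m³/s
Q = Σ qᵢ = 1.548 m³/s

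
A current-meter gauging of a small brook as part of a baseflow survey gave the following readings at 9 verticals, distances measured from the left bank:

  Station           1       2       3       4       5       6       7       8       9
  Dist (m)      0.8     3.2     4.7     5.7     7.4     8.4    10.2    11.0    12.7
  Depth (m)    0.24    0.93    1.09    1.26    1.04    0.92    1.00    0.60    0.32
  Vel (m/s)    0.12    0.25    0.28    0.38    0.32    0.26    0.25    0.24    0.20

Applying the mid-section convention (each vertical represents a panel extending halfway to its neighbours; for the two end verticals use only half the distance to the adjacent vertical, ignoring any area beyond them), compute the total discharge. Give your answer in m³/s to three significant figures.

2.86 m³/s

w_1 = (3.2 − 0.8)/2 = 1.2 m; q_1 = 0.12 × 0.24 × 1.2 = 0.03456 m³/s
w_2 = (4.7 − 0.8)/2 = 1.95 m; q_2 = 0.25 × 0.93 × 1.95 = 0.4534 m³/s
w_3 = (5.7 − 3.2)/2 = 1.25 m; q_3 = 0.28 × 1.09 × 1.25 = 0.3815 m³/s
w_4 = (7.4 − 4.7)/2 = 1.35 m; q_4 = 0.38 × 1.26 × 1.35 = 0.6464 m³/s
w_5 = (8.4 − 5.7)/2 = 1.35 m; q_5 = 0.32 × 1.04 × 1.35 = 0.4493 m³/s
w_6 = (10.2 − 7.4)/2 = 1.4 m; q_6 = 0.26 × 0.92 × 1.4 = 0.3349 m³/s
w_7 = (11.0 − 8.4)/2 = 1.3 m; q_7 = 0.25 × 1.00 × 1.3 = 0.3250 m³/s
w_8 = (12.7 − 10.2)/2 = 1.25 m; q_8 = 0.24 × 0.60 × 1.25 = 0.1800 m³/s
w_9 = (12.7 − 11.0)/2 = 0.85 m; q_9 = 0.20 × 0.32 × 0.85 = 0.05440 m³/s
Q = Σ qᵢ = 2.859 m³/s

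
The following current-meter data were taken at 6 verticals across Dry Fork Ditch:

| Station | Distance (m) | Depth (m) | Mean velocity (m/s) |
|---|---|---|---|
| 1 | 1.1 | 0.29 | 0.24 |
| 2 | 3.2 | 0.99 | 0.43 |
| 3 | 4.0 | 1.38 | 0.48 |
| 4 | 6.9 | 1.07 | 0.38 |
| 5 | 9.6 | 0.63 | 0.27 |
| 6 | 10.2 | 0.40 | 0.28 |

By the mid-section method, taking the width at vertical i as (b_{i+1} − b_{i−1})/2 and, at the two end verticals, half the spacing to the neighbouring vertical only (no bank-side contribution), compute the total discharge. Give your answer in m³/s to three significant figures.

3.37 m³/s

w_1 = (3.2 − 1.1)/2 = 1.05 m; q_1 = 0.24 × 0.29 × 1.05 = 0.07308 m³/s
w_2 = (4.0 − 1.1)/2 = 1.45 m; q_2 = 0.43 × 0.99 × 1.45 = 0.6173 m³/s
w_3 = (6.9 − 3.2)/2 = 1.85 m; q_3 = 0.48 × 1.38 × 1.85 = 1.225 m³/s
w_4 = (9.6 − 4.0)/2 = 2.8 m; q_4 = 0.38 × 1.07 × 2.8 = 1.138 m³/s
w_5 = (10.2 − 6.9)/2 = 1.65 m; q_5 = 0.27 × 0.63 × 1.65 = 0.2807 m³/s
w_6 = (10.2 − 9.6)/2 = 0.3 m; q_6 = 0.28 × 0.40 × 0.3 = 0.03360 m³/s
Q = Σ qᵢ = 3.369 m³/s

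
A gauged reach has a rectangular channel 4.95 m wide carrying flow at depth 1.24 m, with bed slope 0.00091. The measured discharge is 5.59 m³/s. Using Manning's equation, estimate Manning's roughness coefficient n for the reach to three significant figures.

0.0292

A = b·y = 4.95 × 1.24 = 6.138 m²
P = b + 2y = 4.95 + 2×1.24 = 7.430 m
R = A/P = 6.138/7.430 = 0.8261 m
n = (1/Q)·A·R^(2/3)·S^(1/2) = (1/5.59) × 6.138 × 0.8804 × 0.03017 = 0.02916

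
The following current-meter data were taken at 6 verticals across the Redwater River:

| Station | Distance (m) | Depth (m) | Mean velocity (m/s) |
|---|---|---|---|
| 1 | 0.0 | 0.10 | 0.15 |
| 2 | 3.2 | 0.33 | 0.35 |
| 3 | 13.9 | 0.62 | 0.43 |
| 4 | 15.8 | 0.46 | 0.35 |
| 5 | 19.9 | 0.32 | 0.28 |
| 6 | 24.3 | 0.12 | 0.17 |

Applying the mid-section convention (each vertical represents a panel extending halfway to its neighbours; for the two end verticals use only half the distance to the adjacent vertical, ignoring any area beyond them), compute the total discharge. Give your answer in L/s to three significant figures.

w_1 = (3.2 − 0.0)/2 = 1.6 m; q_1 = 0.15 × 0.10 × 1.6 = 0.02400 m³/s
w_2 = (13.9 − 0.0)/2 = 6.95 m; q_2 = 0.35 × 0.33 × 6.95 = 0.8027 m³/s
w_3 = (15.8 − 3.2)/2 = 6.3 m; q_3 = 0.43 × 0.62 × 6.3 = 1.680 m³/s
w_4 = (19.9 − 13.9)/2 = 3 m; q_4 = 0.35 × 0.46 × 3 = 0.4830 m³/s
w_5 = (24.3 − 15.8)/2 = 4.25 m; q_5 = 0.28 × 0.32 × 4.25 = 0.3808 m³/s
w_6 = (24.3 − 19.9)/2 = 2.2 m; q_6 = 0.17 × 0.12 × 2.2 = 0.04488 m³/s
Q = Σ qᵢ = 3.415 m³/s
= 3.415 × 1000 = 3415 L/s

3410 L/s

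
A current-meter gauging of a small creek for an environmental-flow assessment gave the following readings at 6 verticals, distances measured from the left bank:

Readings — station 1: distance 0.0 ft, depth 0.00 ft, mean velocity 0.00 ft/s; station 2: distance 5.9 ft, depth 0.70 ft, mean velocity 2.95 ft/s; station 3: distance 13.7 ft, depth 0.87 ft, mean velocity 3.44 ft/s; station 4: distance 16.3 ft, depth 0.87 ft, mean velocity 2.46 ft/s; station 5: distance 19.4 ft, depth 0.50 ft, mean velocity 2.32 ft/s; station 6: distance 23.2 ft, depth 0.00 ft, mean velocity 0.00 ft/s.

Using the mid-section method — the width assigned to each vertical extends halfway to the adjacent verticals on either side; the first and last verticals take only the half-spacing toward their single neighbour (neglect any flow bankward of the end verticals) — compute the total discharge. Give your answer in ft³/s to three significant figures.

39.8 ft³/s

w_2 = (13.7 − 0.0)/2 = 6.85 ft; q_2 = 2.95 × 0.70 × 6.85 = 14.15 ft³/s
w_3 = (16.3 − 5.9)/2 = 5.2 ft; q_3 = 3.44 × 0.87 × 5.2 = 15.56 ft³/s
w_4 = (19.4 − 13.7)/2 = 2.85 ft; q_4 = 2.46 × 0.87 × 2.85 = 6.100 ft³/s
w_5 = (23.2 − 16.3)/2 = 3.45 ft; q_5 = 2.32 × 0.50 × 3.45 = 4.002 ft³/s
Stations 1, 6 contribute zero (depth or velocity is 0).
Q = Σ qᵢ = 39.81 ft³/s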